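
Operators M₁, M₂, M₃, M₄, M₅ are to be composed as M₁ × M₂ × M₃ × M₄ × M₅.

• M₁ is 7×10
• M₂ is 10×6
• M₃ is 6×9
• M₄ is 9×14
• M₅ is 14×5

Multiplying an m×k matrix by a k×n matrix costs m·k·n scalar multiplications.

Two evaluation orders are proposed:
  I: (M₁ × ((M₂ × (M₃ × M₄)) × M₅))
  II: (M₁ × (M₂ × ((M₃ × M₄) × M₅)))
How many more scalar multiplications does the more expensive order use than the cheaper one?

820

Order I = (M₁ × ((M₂ × (M₃ × M₄)) × M₅)): (M₃ × M₄): 6×9 by 9×14 → 6×14, cost 6·9·14 = 756; (M₂ × (M₃ × M₄)): 10×6 by 6×14 → 10×14, cost 10·6·14 = 840; cumulative 1596; ((M₂ × (M₃ × M₄)) × M₅): 10×14 by 14×5 → 10×5, cost 10·14·5 = 700; cumulative 2296; (M₁ × ((M₂ × (M₃ × M₄)) × M₅)): 7×10 by 10×5 → 7×5, cost 7·10·5 = 350; cumulative 2646. Total 2646.
Order II = (M₁ × (M₂ × ((M₃ × M₄) × M₅))): (M₃ × M₄): 6×9 by 9×14 → 6×14, cost 6·9·14 = 756; ((M₃ × M₄) × M₅): 6×14 by 14×5 → 6×5, cost 6·14·5 = 420; cumulative 1176; (M₂ × ((M₃ × M₄) × M₅)): 10×6 by 6×5 → 10×5, cost 10·6·5 = 300; cumulative 1476; (M₁ × (M₂ × ((M₃ × M₄) × M₅))): 7×10 by 10×5 → 7×5, cost 7·10·5 = 350; cumulative 1826. Total 1826.
Difference: |2646 − 1826| = 820.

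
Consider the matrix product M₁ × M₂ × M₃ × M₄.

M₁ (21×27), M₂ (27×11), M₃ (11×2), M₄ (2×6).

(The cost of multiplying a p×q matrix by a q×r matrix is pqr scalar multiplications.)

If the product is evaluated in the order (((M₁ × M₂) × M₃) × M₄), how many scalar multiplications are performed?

(M₁ × M₂): 21×27 by 27×11 → 21×11, cost 21·27·11 = 6237
((M₁ × M₂) × M₃): 21×11 by 11×2 → 21×2, cost 21·11·2 = 462; cumulative 6699
(((M₁ × M₂) × M₃) × M₄): 21×2 by 2×6 → 21×6, cost 21·2·6 = 252; cumulative 6951
Total: 6951 scalar multiplications.

6951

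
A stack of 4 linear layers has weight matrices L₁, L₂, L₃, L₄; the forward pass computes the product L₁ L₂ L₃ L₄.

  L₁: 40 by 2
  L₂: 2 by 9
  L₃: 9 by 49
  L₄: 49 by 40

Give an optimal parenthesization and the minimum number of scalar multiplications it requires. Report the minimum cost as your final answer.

Adjacent pairs: L₁L₂ = 40·2·9 = 720; L₂L₃ = 2·9·49 = 882; L₃L₄ = 9·49·40 = 17640.
Length 3: L₁..L₃: k=1: 0+882+40·2·49=4802; k=2: 720+0+40·9·49=18360 → min 4802 | L₂..L₄: k=2: 0+17640+2·9·40=18360; k=3: 882+0+2·49·40=4802 → min 4802.
Length 4: L₁..L₄: k=1: 0+4802+40·2·40=8002; k=2: 720+17640+40·9·40=32760; k=3: 4802+0+40·49·40=83202 → min 8002.
Optimal parenthesization: (L₁ ((L₂ L₃) L₄)) with cost 8002.

8002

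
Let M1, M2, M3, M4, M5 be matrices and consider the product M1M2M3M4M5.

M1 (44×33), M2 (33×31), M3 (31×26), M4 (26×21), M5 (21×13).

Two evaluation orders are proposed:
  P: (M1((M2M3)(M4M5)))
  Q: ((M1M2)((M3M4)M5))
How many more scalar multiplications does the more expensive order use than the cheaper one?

Order P = (M1((M2M3)(M4M5))): (M2M3): 33×31 by 31×26 → 33×26, cost 33·31·26 = 26598; (M4M5): 26×21 by 21×13 → 26×13, cost 26·21·13 = 7098; ((M2M3)(M4M5)): 33×26 by 26×13 → 33×13, cost 33·26·13 = 11154; cumulative 44850; (M1((M2M3)(M4M5))): 44×33 by 33×13 → 44×13, cost 44·33·13 = 18876; cumulative 63726. Total 63726.
Order Q = ((M1M2)((M3M4)M5)): (M1M2): 44×33 by 33×31 → 44×31, cost 44·33·31 = 45012; (M3M4): 31×26 by 26×21 → 31×21, cost 31·26·21 = 16926; ((M3M4)M5): 31×21 by 21×13 → 31×13, cost 31·21·13 = 8463; cumulative 25389; ((M1M2)((M3M4)M5)): 44×31 by 31×13 → 44×13, cost 44·31·13 = 17732; cumulative 88133. Total 88133.
Difference: |63726 − 88133| = 24407.

24407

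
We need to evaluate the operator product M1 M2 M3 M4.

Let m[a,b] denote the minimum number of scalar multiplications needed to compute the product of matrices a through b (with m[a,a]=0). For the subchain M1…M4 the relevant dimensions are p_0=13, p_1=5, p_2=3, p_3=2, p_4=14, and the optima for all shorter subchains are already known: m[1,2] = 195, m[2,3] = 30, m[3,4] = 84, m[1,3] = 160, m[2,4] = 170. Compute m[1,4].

m[1,4] = min over k∈[1,3] of m[1,k]+m[k+1,4]+p_{0}·p_k·p_{4}.
k=1: 0 + 170 + 13·5·14 = 1080; k=2: 195 + 84 + 13·3·14 = 825; k=3: 160 + 0 + 13·2·14 = 524.
Minimum: 524 at k=3.

524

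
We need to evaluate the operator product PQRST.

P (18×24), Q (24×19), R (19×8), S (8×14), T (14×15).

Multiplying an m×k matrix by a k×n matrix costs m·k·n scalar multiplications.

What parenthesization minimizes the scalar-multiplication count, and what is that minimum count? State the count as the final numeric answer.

10944

Adjacent pairs: PQ = 18·24·19 = 8208; QR = 24·19·8 = 3648; RS = 19·8·14 = 2128; ST = 8·14·15 = 1680.
Length 3: P..R: k=1: 0+3648+18·24·8=7104; k=2: 8208+0+18·19·8=10944 → min 7104 | Q..S: k=2: 0+2128+24·19·14=8512; k=3: 3648+0+24·8·14=6336 → min 6336 | R..T: k=3: 0+1680+19·8·15=3960; k=4: 2128+0+19·14·15=6118 → min 3960.
Length 4: P..S: k=1: 0+6336+18·24·14=12384; k=2: 8208+2128+18·19·14=15124; k=3: 7104+0+18·8·14=9120 → min 9120 | Q..T: k=2: 0+3960+24·19·15=10800; k=3: 3648+1680+24·8·15=8208; k=4: 6336+0+24·14·15=11376 → min 8208.
Length 5: P..T: k=1: 0+8208+18·24·15=14688; k=2: 8208+3960+18·19·15=17298; k=3: 7104+1680+18·8·15=10944; k=4: 9120+0+18·14·15=12900 → min 10944.
Optimal parenthesization: ((P(QR))(ST)) with cost 10944.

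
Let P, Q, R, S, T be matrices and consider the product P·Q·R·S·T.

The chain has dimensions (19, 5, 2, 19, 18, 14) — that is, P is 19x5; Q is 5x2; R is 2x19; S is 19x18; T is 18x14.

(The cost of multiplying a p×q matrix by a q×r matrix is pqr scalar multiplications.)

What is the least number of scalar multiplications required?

1910

Adjacent pairs: PQ = 19·5·2 = 190; QR = 5·2·19 = 190; RS = 2·19·18 = 684; ST = 19·18·14 = 4788.
Length 3: P..R: k=1: 0+190+19·5·19=1995; k=2: 190+0+19·2·19=912 → min 912 | Q..S: k=2: 0+684+5·2·18=864; k=3: 190+0+5·19·18=1900 → min 864 | R..T: k=3: 0+4788+2·19·14=5320; k=4: 684+0+2·18·14=1188 → min 1188.
Length 4: P..S: k=1: 0+864+19·5·18=2574; k=2: 190+684+19·2·18=1558; k=3: 912+0+19·19·18=7410 → min 1558 | Q..T: k=2: 0+1188+5·2·14=1328; k=3: 190+4788+5·19·14=6308; k=4: 864+0+5·18·14=2124 → min 1328.
Length 5: P..T: k=1: 0+1328+19·5·14=2658; k=2: 190+1188+19·2·14=1910; k=3: 912+4788+19·19·14=10754; k=4: 1558+0+19·18·14=6346 → min 1910.
Optimal order: ((P·Q)·((R·S)·T)) with cost 1910.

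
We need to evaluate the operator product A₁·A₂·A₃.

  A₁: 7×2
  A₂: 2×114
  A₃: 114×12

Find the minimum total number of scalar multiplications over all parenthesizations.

Order (A₁·(A₂·A₃)): (A₂·A₃): 2×114 by 114×12 → 2×12, cost 2·114·12 = 2736; (A₁·(A₂·A₃)): 7×2 by 2×12 → 7×12, cost 7·2·12 = 168; cumulative 2904. Total 2904.
Order ((A₁·A₂)·A₃): (A₁·A₂): 7×2 by 2×114 → 7×114, cost 7·2·114 = 1596; ((A₁·A₂)·A₃): 7×114 by 114×12 → 7×12, cost 7·114·12 = 9576; cumulative 11172. Total 11172.
Minimum: 2904.

2904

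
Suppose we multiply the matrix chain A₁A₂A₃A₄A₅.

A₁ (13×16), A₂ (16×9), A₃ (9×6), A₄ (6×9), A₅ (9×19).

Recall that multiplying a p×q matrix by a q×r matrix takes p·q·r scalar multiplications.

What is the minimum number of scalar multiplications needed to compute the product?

4620

Adjacent pairs: A₁A₂ = 13·16·9 = 1872; A₂A₃ = 16·9·6 = 864; A₃A₄ = 9·6·9 = 486; A₄A₅ = 6·9·19 = 1026.
Length 3: A₁..A₃: k=1: 0+864+13·16·6=2112; k=2: 1872+0+13·9·6=2574 → min 2112 | A₂..A₄: k=2: 0+486+16·9·9=1782; k=3: 864+0+16·6·9=1728 → min 1728 | A₃..A₅: k=3: 0+1026+9·6·19=2052; k=4: 486+0+9·9·19=2025 → min 2025.
Length 4: A₁..A₄: k=1: 0+1728+13·16·9=3600; k=2: 1872+486+13·9·9=3411; k=3: 2112+0+13·6·9=2814 → min 2814 | A₂..A₅: k=2: 0+2025+16·9·19=4761; k=3: 864+1026+16·6·19=3714; k=4: 1728+0+16·9·19=4464 → min 3714.
Length 5: A₁..A₅: k=1: 0+3714+13·16·19=7666; k=2: 1872+2025+13·9·19=6120; k=3: 2112+1026+13·6·19=4620; k=4: 2814+0+13·9·19=5037 → min 4620.
Optimal order: ((A₁(A₂A₃))(A₄A₅)) with cost 4620.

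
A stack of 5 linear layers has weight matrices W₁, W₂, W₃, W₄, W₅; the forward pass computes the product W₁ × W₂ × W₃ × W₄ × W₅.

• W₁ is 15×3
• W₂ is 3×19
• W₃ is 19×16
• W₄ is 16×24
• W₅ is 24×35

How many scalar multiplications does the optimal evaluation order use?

Adjacent pairs: W₁W₂ = 15·3·19 = 855; W₂W₃ = 3·19·16 = 912; W₃W₄ = 19·16·24 = 7296; W₄W₅ = 16·24·35 = 13440.
Length 3: W₁..W₃: k=1: 0+912+15·3·16=1632; k=2: 855+0+15·19·16=5415 → min 1632 | W₂..W₄: k=2: 0+7296+3·19·24=8664; k=3: 912+0+3·16·24=2064 → min 2064 | W₃..W₅: k=3: 0+13440+19·16·35=24080; k=4: 7296+0+19·24·35=23256 → min 23256.
Length 4: W₁..W₄: k=1: 0+2064+15·3·24=3144; k=2: 855+7296+15·19·24=14991; k=3: 1632+0+15·16·24=7392 → min 3144 | W₂..W₅: k=2: 0+23256+3·19·35=25251; k=3: 912+13440+3·16·35=16032; k=4: 2064+0+3·24·35=4584 → min 4584.
Length 5: W₁..W₅: k=1: 0+4584+15·3·35=6159; k=2: 855+23256+15·19·35=34086; k=3: 1632+13440+15·16·35=23472; k=4: 3144+0+15·24·35=15744 → min 6159.
Optimal order: (W₁ × (((W₂ × W₃) × W₄) × W₅)) with cost 6159.

6159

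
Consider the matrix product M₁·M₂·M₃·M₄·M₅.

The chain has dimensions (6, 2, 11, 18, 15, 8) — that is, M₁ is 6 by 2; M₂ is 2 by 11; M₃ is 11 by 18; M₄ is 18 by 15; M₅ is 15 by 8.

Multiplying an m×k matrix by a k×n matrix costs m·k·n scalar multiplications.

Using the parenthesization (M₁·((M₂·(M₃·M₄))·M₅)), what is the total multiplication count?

3636

(M₃·M₄): 11×18 by 18×15 → 11×15, cost 11·18·15 = 2970
(M₂·(M₃·M₄)): 2×11 by 11×15 → 2×15, cost 2·11·15 = 330; cumulative 3300
((M₂·(M₃·M₄))·M₅): 2×15 by 15×8 → 2×8, cost 2·15·8 = 240; cumulative 3540
(M₁·((M₂·(M₃·M₄))·M₅)): 6×2 by 2×8 → 6×8, cost 6·2·8 = 96; cumulative 3636
Total: 3636 scalar multiplications.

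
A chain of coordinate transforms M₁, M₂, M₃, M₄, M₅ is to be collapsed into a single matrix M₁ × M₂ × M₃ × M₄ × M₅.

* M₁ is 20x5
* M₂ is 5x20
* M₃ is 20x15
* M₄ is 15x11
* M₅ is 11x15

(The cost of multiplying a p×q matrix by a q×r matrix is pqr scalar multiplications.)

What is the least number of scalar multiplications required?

Adjacent pairs: M₁M₂ = 20·5·20 = 2000; M₂M₃ = 5·20·15 = 1500; M₃M₄ = 20·15·11 = 3300; M₄M₅ = 15·11·15 = 2475.
Length 3: M₁..M₃: k=1: 0+1500+20·5·15=3000; k=2: 2000+0+20·20·15=8000 → min 3000 | M₂..M₄: k=2: 0+3300+5·20·11=4400; k=3: 1500+0+5·15·11=2325 → min 2325 | M₃..M₅: k=3: 0+2475+20·15·15=6975; k=4: 3300+0+20·11·15=6600 → min 6600.
Length 4: M₁..M₄: k=1: 0+2325+20·5·11=3425; k=2: 2000+3300+20·20·11=9700; k=3: 3000+0+20·15·11=6300 → min 3425 | M₂..M₅: k=2: 0+6600+5·20·15=8100; k=3: 1500+2475+5·15·15=5100; k=4: 2325+0+5·11·15=3150 → min 3150.
Length 5: M₁..M₅: k=1: 0+3150+20·5·15=4650; k=2: 2000+6600+20·20·15=14600; k=3: 3000+2475+20·15·15=9975; k=4: 3425+0+20·11·15=6725 → min 4650.
Optimal order: (M₁ × (((M₂ × M₃) × M₄) × M₅)) with cost 4650.

4650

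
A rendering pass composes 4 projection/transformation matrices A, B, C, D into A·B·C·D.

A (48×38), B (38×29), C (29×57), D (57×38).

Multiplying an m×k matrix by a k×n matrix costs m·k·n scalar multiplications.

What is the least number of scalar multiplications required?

Adjacent pairs: AB = 48·38·29 = 52896; BC = 38·29·57 = 62814; CD = 29·57·38 = 62814.
Length 3: A..C: k=1: 0+62814+48·38·57=166782; k=2: 52896+0+48·29·57=132240 → min 132240 | B..D: k=2: 0+62814+38·29·38=104690; k=3: 62814+0+38·57·38=145122 → min 104690.
Length 4: A..D: k=1: 0+104690+48·38·38=174002; k=2: 52896+62814+48·29·38=168606; k=3: 132240+0+48·57·38=236208 → min 168606.
Optimal order: ((A·B)·(C·D)) with cost 168606.

168606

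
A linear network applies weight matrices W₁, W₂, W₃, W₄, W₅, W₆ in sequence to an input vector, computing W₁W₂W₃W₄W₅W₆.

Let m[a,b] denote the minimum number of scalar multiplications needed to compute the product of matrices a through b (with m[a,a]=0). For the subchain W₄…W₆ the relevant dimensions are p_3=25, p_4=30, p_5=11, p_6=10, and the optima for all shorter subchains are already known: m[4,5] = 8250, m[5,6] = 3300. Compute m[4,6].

10800

m[4,6] = min over k∈[4,5] of m[4,k]+m[k+1,6]+p_{3}·p_k·p_{6}.
k=4: 0 + 3300 + 25·30·10 = 10800; k=5: 8250 + 0 + 25·11·10 = 11000.
Minimum: 10800 at k=4.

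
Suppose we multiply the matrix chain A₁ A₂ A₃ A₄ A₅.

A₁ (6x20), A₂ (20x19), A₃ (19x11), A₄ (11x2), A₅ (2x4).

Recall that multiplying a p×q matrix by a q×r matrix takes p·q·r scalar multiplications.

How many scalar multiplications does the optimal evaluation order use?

1466

Adjacent pairs: A₁A₂ = 6·20·19 = 2280; A₂A₃ = 20·19·11 = 4180; A₃A₄ = 19·11·2 = 418; A₄A₅ = 11·2·4 = 88.
Length 3: A₁..A₃: k=1: 0+4180+6·20·11=5500; k=2: 2280+0+6·19·11=3534 → min 3534 | A₂..A₄: k=2: 0+418+20·19·2=1178; k=3: 4180+0+20·11·2=4620 → min 1178 | A₃..A₅: k=3: 0+88+19·11·4=924; k=4: 418+0+19·2·4=570 → min 570.
Length 4: A₁..A₄: k=1: 0+1178+6·20·2=1418; k=2: 2280+418+6·19·2=2926; k=3: 3534+0+6·11·2=3666 → min 1418 | A₂..A₅: k=2: 0+570+20·19·4=2090; k=3: 4180+88+20·11·4=5148; k=4: 1178+0+20·2·4=1338 → min 1338.
Length 5: A₁..A₅: k=1: 0+1338+6·20·4=1818; k=2: 2280+570+6·19·4=3306; k=3: 3534+88+6·11·4=3886; k=4: 1418+0+6·2·4=1466 → min 1466.
Optimal order: ((A₁ (A₂ (A₃ A₄))) A₅) with cost 1466.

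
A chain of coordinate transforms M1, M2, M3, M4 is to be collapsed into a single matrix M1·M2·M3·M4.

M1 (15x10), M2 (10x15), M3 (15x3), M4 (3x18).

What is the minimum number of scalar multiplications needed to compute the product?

Adjacent pairs: M1M2 = 15·10·15 = 2250; M2M3 = 10·15·3 = 450; M3M4 = 15·3·18 = 810.
Length 3: M1..M3: k=1: 0+450+15·10·3=900; k=2: 2250+0+15·15·3=2925 → min 900 | M2..M4: k=2: 0+810+10·15·18=3510; k=3: 450+0+10·3·18=990 → min 990.
Length 4: M1..M4: k=1: 0+990+15·10·18=3690; k=2: 2250+810+15·15·18=7110; k=3: 900+0+15·3·18=1710 → min 1710.
Optimal order: ((M1·(M2·M3))·M4) with cost 1710.

1710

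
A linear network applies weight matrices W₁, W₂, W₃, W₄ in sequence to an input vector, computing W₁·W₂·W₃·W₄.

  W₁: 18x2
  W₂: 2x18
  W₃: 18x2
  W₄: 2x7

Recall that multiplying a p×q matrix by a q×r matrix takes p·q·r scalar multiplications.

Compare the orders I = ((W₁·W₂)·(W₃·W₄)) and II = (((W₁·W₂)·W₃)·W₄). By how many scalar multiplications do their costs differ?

Order I = ((W₁·W₂)·(W₃·W₄)): (W₁·W₂): 18×2 by 2×18 → 18×18, cost 18·2·18 = 648; (W₃·W₄): 18×2 by 2×7 → 18×7, cost 18·2·7 = 252; ((W₁·W₂)·(W₃·W₄)): 18×18 by 18×7 → 18×7, cost 18·18·7 = 2268; cumulative 3168. Total 3168.
Order II = (((W₁·W₂)·W₃)·W₄): (W₁·W₂): 18×2 by 2×18 → 18×18, cost 18·2·18 = 648; ((W₁·W₂)·W₃): 18×18 by 18×2 → 18×2, cost 18·18·2 = 648; cumulative 1296; (((W₁·W₂)·W₃)·W₄): 18×2 by 2×7 → 18×7, cost 18·2·7 = 252; cumulative 1548. Total 1548.
Difference: |3168 − 1548| = 1620.

1620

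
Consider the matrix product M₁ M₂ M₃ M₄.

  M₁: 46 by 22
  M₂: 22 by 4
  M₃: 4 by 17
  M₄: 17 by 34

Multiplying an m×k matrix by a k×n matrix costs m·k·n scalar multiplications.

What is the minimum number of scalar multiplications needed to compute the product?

Adjacent pairs: M₁M₂ = 46·22·4 = 4048; M₂M₃ = 22·4·17 = 1496; M₃M₄ = 4·17·34 = 2312.
Length 3: M₁..M₃: k=1: 0+1496+46·22·17=18700; k=2: 4048+0+46·4·17=7176 → min 7176 | M₂..M₄: k=2: 0+2312+22·4·34=5304; k=3: 1496+0+22·17·34=14212 → min 5304.
Length 4: M₁..M₄: k=1: 0+5304+46·22·34=39712; k=2: 4048+2312+46·4·34=12616; k=3: 7176+0+46·17·34=33764 → min 12616.
Optimal order: ((M₁ M₂) (M₃ M₄)) with cost 12616.

12616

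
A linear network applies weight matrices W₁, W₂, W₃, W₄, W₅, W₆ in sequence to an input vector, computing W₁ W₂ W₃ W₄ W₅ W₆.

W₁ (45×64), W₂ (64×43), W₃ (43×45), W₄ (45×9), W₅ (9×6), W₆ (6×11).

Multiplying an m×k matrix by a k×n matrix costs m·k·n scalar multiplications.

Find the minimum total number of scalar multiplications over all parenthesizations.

Adjacent pairs: W₁W₂ = 45·64·43 = 123840; W₂W₃ = 64·43·45 = 123840; W₃W₄ = 43·45·9 = 17415; W₄W₅ = 45·9·6 = 2430; W₅W₆ = 9·6·11 = 594.
Length 3: W₁..W₃: k=1: 0+123840+45·64·45=253440; k=2: 123840+0+45·43·45=210915 → min 210915 | W₂..W₄: k=2: 0+17415+64·43·9=42183; k=3: 123840+0+64·45·9=149760 → min 42183 | W₃..W₅: k=3: 0+2430+43·45·6=14040; k=4: 17415+0+43·9·6=19737 → min 14040 | W₄..W₆: k=4: 0+594+45·9·11=5049; k=5: 2430+0+45·6·11=5400 → min 5049.
Length 4: W₁..W₄: k=1: 0+42183+45·64·9=68103; k=2: 123840+17415+45·43·9=158670; k=3: 210915+0+45·45·9=229140 → min 68103 | W₂..W₅: k=2: 0+14040+64·43·6=30552; k=3: 123840+2430+64·45·6=143550; k=4: 42183+0+64·9·6=45639 → min 30552 | W₃..W₆: k=3: 0+5049+43·45·11=26334; k=4: 17415+594+43·9·11=22266; k=5: 14040+0+43·6·11=16878 → min 16878.
Length 5: W₁..W₅: k=1: 0+30552+45·64·6=47832; k=2: 123840+14040+45·43·6=149490; k=3: 210915+2430+45·45·6=225495; k=4: 68103+0+45·9·6=70533 → min 47832 | W₂..W₆: k=2: 0+16878+64·43·11=47150; k=3: 123840+5049+64·45·11=160569; k=4: 42183+594+64·9·11=49113; k=5: 30552+0+64·6·11=34776 → min 34776.
Length 6: W₁..W₆: k=1: 0+34776+45·64·11=66456; k=2: 123840+16878+45·43·11=162003; k=3: 210915+5049+45·45·11=238239; k=4: 68103+594+45·9·11=73152; k=5: 47832+0+45·6·11=50802 → min 50802.
Optimal order: ((W₁ (W₂ (W₃ (W₄ W₅)))) W₆) with cost 50802.

50802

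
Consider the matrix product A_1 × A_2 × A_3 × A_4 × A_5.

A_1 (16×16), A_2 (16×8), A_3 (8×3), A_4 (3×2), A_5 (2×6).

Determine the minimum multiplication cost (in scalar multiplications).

Adjacent pairs: A_1A_2 = 16·16·8 = 2048; A_2A_3 = 16·8·3 = 384; A_3A_4 = 8·3·2 = 48; A_4A_5 = 3·2·6 = 36.
Length 3: A_1..A_3: k=1: 0+384+16·16·3=1152; k=2: 2048+0+16·8·3=2432 → min 1152 | A_2..A_4: k=2: 0+48+16·8·2=304; k=3: 384+0+16·3·2=480 → min 304 | A_3..A_5: k=3: 0+36+8·3·6=180; k=4: 48+0+8·2·6=144 → min 144.
Length 4: A_1..A_4: k=1: 0+304+16·16·2=816; k=2: 2048+48+16·8·2=2352; k=3: 1152+0+16·3·2=1248 → min 816 | A_2..A_5: k=2: 0+144+16·8·6=912; k=3: 384+36+16·3·6=708; k=4: 304+0+16·2·6=496 → min 496.
Length 5: A_1..A_5: k=1: 0+496+16·16·6=2032; k=2: 2048+144+16·8·6=2960; k=3: 1152+36+16·3·6=1476; k=4: 816+0+16·2·6=1008 → min 1008.
Optimal order: ((A_1 × (A_2 × (A_3 × A_4))) × A_5) with cost 1008.

1008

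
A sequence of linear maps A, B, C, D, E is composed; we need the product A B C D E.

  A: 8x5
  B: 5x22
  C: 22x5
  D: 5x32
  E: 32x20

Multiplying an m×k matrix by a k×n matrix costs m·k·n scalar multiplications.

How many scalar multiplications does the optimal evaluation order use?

4750

Adjacent pairs: AB = 8·5·22 = 880; BC = 5·22·5 = 550; CD = 22·5·32 = 3520; DE = 5·32·20 = 3200.
Length 3: A..C: k=1: 0+550+8·5·5=750; k=2: 880+0+8·22·5=1760 → min 750 | B..D: k=2: 0+3520+5·22·32=7040; k=3: 550+0+5·5·32=1350 → min 1350 | C..E: k=3: 0+3200+22·5·20=5400; k=4: 3520+0+22·32·20=17600 → min 5400.
Length 4: A..D: k=1: 0+1350+8·5·32=2630; k=2: 880+3520+8·22·32=10032; k=3: 750+0+8·5·32=2030 → min 2030 | B..E: k=2: 0+5400+5·22·20=7600; k=3: 550+3200+5·5·20=4250; k=4: 1350+0+5·32·20=4550 → min 4250.
Length 5: A..E: k=1: 0+4250+8·5·20=5050; k=2: 880+5400+8·22·20=9800; k=3: 750+3200+8·5·20=4750; k=4: 2030+0+8·32·20=7150 → min 4750.
Optimal order: ((A (B C)) (D E)) with cost 4750.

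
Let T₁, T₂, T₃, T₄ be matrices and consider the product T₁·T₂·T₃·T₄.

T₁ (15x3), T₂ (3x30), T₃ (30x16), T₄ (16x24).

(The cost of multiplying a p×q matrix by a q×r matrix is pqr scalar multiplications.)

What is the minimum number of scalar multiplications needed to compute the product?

3672

Adjacent pairs: T₁T₂ = 15·3·30 = 1350; T₂T₃ = 3·30·16 = 1440; T₃T₄ = 30·16·24 = 11520.
Length 3: T₁..T₃: k=1: 0+1440+15·3·16=2160; k=2: 1350+0+15·30·16=8550 → min 2160 | T₂..T₄: k=2: 0+11520+3·30·24=13680; k=3: 1440+0+3·16·24=2592 → min 2592.
Length 4: T₁..T₄: k=1: 0+2592+15·3·24=3672; k=2: 1350+11520+15·30·24=23670; k=3: 2160+0+15·16·24=7920 → min 3672.
Optimal order: (T₁·((T₂·T₃)·T₄)) with cost 3672.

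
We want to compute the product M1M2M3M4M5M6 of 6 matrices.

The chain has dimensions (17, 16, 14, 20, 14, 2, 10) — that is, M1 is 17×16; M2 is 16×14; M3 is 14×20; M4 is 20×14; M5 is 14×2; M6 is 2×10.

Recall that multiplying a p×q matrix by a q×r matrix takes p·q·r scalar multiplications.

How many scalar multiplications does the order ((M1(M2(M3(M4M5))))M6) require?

2452

(M4M5): 20×14 by 14×2 → 20×2, cost 20·14·2 = 560
(M3(M4M5)): 14×20 by 20×2 → 14×2, cost 14·20·2 = 560; cumulative 1120
(M2(M3(M4M5))): 16×14 by 14×2 → 16×2, cost 16·14·2 = 448; cumulative 1568
(M1(M2(M3(M4M5)))): 17×16 by 16×2 → 17×2, cost 17·16·2 = 544; cumulative 2112
((M1(M2(M3(M4M5))))M6): 17×2 by 2×10 → 17×10, cost 17·2·10 = 340; cumulative 2452
Total: 2452 scalar multiplications.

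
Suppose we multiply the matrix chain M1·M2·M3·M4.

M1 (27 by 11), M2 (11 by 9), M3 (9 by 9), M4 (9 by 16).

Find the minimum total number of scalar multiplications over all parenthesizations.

Adjacent pairs: M1M2 = 27·11·9 = 2673; M2M3 = 11·9·9 = 891; M3M4 = 9·9·16 = 1296.
Length 3: M1..M3: k=1: 0+891+27·11·9=3564; k=2: 2673+0+27·9·9=4860 → min 3564 | M2..M4: k=2: 0+1296+11·9·16=2880; k=3: 891+0+11·9·16=2475 → min 2475.
Length 4: M1..M4: k=1: 0+2475+27·11·16=7227; k=2: 2673+1296+27·9·16=7857; k=3: 3564+0+27·9·16=7452 → min 7227.
Optimal order: (M1·((M2·M3)·M4)) with cost 7227.

7227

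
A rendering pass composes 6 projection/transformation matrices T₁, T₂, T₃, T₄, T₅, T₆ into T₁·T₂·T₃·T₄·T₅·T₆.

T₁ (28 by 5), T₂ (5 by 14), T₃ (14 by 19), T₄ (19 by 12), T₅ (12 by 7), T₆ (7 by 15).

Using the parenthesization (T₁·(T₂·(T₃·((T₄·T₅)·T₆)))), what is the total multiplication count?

10731

(T₄·T₅): 19×12 by 12×7 → 19×7, cost 19·12·7 = 1596
((T₄·T₅)·T₆): 19×7 by 7×15 → 19×15, cost 19·7·15 = 1995; cumulative 3591
(T₃·((T₄·T₅)·T₆)): 14×19 by 19×15 → 14×15, cost 14·19·15 = 3990; cumulative 7581
(T₂·(T₃·((T₄·T₅)·T₆))): 5×14 by 14×15 → 5×15, cost 5·14·15 = 1050; cumulative 8631
(T₁·(T₂·(T₃·((T₄·T₅)·T₆)))): 28×5 by 5×15 → 28×15, cost 28·5·15 = 2100; cumulative 10731
Total: 10731 scalar multiplications.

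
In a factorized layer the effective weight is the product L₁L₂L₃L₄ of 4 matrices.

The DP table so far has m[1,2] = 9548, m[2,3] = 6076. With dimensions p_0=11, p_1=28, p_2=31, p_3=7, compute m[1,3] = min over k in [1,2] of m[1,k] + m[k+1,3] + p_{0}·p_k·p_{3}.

8232

m[1,3] = min over k∈[1,2] of m[1,k]+m[k+1,3]+p_{0}·p_k·p_{3}.
k=1: 0 + 6076 + 11·28·7 = 8232; k=2: 9548 + 0 + 11·31·7 = 11935.
Minimum: 8232 at k=1.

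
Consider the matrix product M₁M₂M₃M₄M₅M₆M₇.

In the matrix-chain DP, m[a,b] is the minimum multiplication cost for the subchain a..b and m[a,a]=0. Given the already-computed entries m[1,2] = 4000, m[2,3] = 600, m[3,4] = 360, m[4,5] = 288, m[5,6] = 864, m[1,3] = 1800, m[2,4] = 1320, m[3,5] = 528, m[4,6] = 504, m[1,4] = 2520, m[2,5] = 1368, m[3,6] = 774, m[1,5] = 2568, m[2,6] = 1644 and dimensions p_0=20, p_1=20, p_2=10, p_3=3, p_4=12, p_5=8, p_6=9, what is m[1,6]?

m[1,6] = min over k∈[1,5] of m[1,k]+m[k+1,6]+p_{0}·p_k·p_{6}.
k=1: 0 + 1644 + 20·20·9 = 5244; k=2: 4000 + 774 + 20·10·9 = 6574; k=3: 1800 + 504 + 20·3·9 = 2844; k=4: 2520 + 864 + 20·12·9 = 5544; k=5: 2568 + 0 + 20·8·9 = 4008.
Minimum: 2844 at k=3.

2844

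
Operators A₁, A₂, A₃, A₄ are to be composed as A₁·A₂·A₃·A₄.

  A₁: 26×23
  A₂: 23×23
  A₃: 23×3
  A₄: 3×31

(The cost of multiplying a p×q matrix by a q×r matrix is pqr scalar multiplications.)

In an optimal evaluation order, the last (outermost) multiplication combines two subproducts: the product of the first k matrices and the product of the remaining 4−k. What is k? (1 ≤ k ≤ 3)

Adjacent pairs: A₁A₂ = 26·23·23 = 13754; A₂A₃ = 23·23·3 = 1587; A₃A₄ = 23·3·31 = 2139.
Length 3: A₁..A₃: k=1: 0+1587+26·23·3=3381; k=2: 13754+0+26·23·3=15548 → min 3381 | A₂..A₄: k=2: 0+2139+23·23·31=18538; k=3: 1587+0+23·3·31=3726 → min 3726.
Top-level splits: k=1: (A₁..A₁)·(A₂..A₄) → 0+3726+26·23·31 = 22264; k=2: (A₁..A₂)·(A₃..A₄) → 13754+2139+26·23·31 = 34431; k=3: (A₁..A₃)·(A₄..A₄) → 3381+0+26·3·31 = 5799.
Best split is after A₃, i.e. k = 3.

3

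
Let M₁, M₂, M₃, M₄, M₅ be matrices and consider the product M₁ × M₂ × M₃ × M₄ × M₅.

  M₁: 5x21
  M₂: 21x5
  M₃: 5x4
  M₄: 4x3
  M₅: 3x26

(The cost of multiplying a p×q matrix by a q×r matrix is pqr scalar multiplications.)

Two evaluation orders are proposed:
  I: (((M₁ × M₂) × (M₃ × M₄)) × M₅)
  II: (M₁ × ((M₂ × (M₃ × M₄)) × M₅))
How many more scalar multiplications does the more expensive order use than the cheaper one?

Order I = (((M₁ × M₂) × (M₃ × M₄)) × M₅): (M₁ × M₂): 5×21 by 21×5 → 5×5, cost 5·21·5 = 525; (M₃ × M₄): 5×4 by 4×3 → 5×3, cost 5·4·3 = 60; ((M₁ × M₂) × (M₃ × M₄)): 5×5 by 5×3 → 5×3, cost 5·5·3 = 75; cumulative 660; (((M₁ × M₂) × (M₃ × M₄)) × M₅): 5×3 by 3×26 → 5×26, cost 5·3·26 = 390; cumulative 1050. Total 1050.
Order II = (M₁ × ((M₂ × (M₃ × M₄)) × M₅)): (M₃ × M₄): 5×4 by 4×3 → 5×3, cost 5·4·3 = 60; (M₂ × (M₃ × M₄)): 21×5 by 5×3 → 21×3, cost 21·5·3 = 315; cumulative 375; ((M₂ × (M₃ × M₄)) × M₅): 21×3 by 3×26 → 21×26, cost 21·3·26 = 1638; cumulative 2013; (M₁ × ((M₂ × (M₃ × M₄)) × M₅)): 5×21 by 21×26 → 5×26, cost 5·21·26 = 2730; cumulative 4743. Total 4743.
Difference: |1050 − 4743| = 3693.

3693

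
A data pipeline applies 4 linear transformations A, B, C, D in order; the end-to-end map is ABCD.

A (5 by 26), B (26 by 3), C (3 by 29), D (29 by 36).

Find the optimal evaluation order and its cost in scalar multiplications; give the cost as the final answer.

Adjacent pairs: AB = 5·26·3 = 390; BC = 26·3·29 = 2262; CD = 3·29·36 = 3132.
Length 3: A..C: k=1: 0+2262+5·26·29=6032; k=2: 390+0+5·3·29=825 → min 825 | B..D: k=2: 0+3132+26·3·36=5940; k=3: 2262+0+26·29·36=29406 → min 5940.
Length 4: A..D: k=1: 0+5940+5·26·36=10620; k=2: 390+3132+5·3·36=4062; k=3: 825+0+5·29·36=6045 → min 4062.
Optimal parenthesization: ((AB)(CD)) with cost 4062.

4062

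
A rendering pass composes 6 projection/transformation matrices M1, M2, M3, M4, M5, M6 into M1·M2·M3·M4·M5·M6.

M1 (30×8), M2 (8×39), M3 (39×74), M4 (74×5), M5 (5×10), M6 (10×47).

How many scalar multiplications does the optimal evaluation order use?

Adjacent pairs: M1M2 = 30·8·39 = 9360; M2M3 = 8·39·74 = 23088; M3M4 = 39·74·5 = 14430; M4M5 = 74·5·10 = 3700; M5M6 = 5·10·47 = 2350.
Length 3: M1..M3: k=1: 0+23088+30·8·74=40848; k=2: 9360+0+30·39·74=95940 → min 40848 | M2..M4: k=2: 0+14430+8·39·5=15990; k=3: 23088+0+8·74·5=26048 → min 15990 | M3..M5: k=3: 0+3700+39·74·10=32560; k=4: 14430+0+39·5·10=16380 → min 16380 | M4..M6: k=4: 0+2350+74·5·47=19740; k=5: 3700+0+74·10·47=38480 → min 19740.
Length 4: M1..M4: k=1: 0+15990+30·8·5=17190; k=2: 9360+14430+30·39·5=29640; k=3: 40848+0+30·74·5=51948 → min 17190 | M2..M5: k=2: 0+16380+8·39·10=19500; k=3: 23088+3700+8·74·10=32708; k=4: 15990+0+8·5·10=16390 → min 16390 | M3..M6: k=3: 0+19740+39·74·47=155382; k=4: 14430+2350+39·5·47=25945; k=5: 16380+0+39·10·47=34710 → min 25945.
Length 5: M1..M5: k=1: 0+16390+30·8·10=18790; k=2: 9360+16380+30·39·10=37440; k=3: 40848+3700+30·74·10=66748; k=4: 17190+0+30·5·10=18690 → min 18690 | M2..M6: k=2: 0+25945+8·39·47=40609; k=3: 23088+19740+8·74·47=70652; k=4: 15990+2350+8·5·47=20220; k=5: 16390+0+8·10·47=20150 → min 20150.
Length 6: M1..M6: k=1: 0+20150+30·8·47=31430; k=2: 9360+25945+30·39·47=90295; k=3: 40848+19740+30·74·47=164928; k=4: 17190+2350+30·5·47=26590; k=5: 18690+0+30·10·47=32790 → min 26590.
Optimal order: ((M1·(M2·(M3·M4)))·(M5·M6)) with cost 26590.

26590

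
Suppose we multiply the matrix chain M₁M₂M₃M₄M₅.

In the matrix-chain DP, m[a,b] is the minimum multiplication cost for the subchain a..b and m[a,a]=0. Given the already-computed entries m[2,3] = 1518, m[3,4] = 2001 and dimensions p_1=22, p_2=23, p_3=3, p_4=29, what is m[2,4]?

m[2,4] = min over k∈[2,3] of m[2,k]+m[k+1,4]+p_{1}·p_k·p_{4}.
k=2: 0 + 2001 + 22·23·29 = 16675; k=3: 1518 + 0 + 22·3·29 = 3432.
Minimum: 3432 at k=3.

3432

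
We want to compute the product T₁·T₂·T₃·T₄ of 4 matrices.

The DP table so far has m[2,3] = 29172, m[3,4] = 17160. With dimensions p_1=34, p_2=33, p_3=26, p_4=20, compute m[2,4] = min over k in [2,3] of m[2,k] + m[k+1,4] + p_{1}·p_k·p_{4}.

m[2,4] = min over k∈[2,3] of m[2,k]+m[k+1,4]+p_{1}·p_k·p_{4}.
k=2: 0 + 17160 + 34·33·20 = 39600; k=3: 29172 + 0 + 34·26·20 = 46852.
Minimum: 39600 at k=2.

39600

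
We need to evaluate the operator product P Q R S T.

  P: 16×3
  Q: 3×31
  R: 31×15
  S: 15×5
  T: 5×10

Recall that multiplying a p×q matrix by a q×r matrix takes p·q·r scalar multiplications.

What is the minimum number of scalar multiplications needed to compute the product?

2250

Adjacent pairs: PQ = 16·3·31 = 1488; QR = 3·31·15 = 1395; RS = 31·15·5 = 2325; ST = 15·5·10 = 750.
Length 3: P..R: k=1: 0+1395+16·3·15=2115; k=2: 1488+0+16·31·15=8928 → min 2115 | Q..S: k=2: 0+2325+3·31·5=2790; k=3: 1395+0+3·15·5=1620 → min 1620 | R..T: k=3: 0+750+31·15·10=5400; k=4: 2325+0+31·5·10=3875 → min 3875.
Length 4: P..S: k=1: 0+1620+16·3·5=1860; k=2: 1488+2325+16·31·5=6293; k=3: 2115+0+16·15·5=3315 → min 1860 | Q..T: k=2: 0+3875+3·31·10=4805; k=3: 1395+750+3·15·10=2595; k=4: 1620+0+3·5·10=1770 → min 1770.
Length 5: P..T: k=1: 0+1770+16·3·10=2250; k=2: 1488+3875+16·31·10=10323; k=3: 2115+750+16·15·10=5265; k=4: 1860+0+16·5·10=2660 → min 2250.
Optimal order: (P (((Q R) S) T)) with cost 2250.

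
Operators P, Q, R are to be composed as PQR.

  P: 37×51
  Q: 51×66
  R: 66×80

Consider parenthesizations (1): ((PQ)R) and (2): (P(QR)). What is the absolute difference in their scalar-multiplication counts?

100338

Order (1) = ((PQ)R): (PQ): 37×51 by 51×66 → 37×66, cost 37·51·66 = 124542; ((PQ)R): 37×66 by 66×80 → 37×80, cost 37·66·80 = 195360; cumulative 319902. Total 319902.
Order (2) = (P(QR)): (QR): 51×66 by 66×80 → 51×80, cost 51·66·80 = 269280; (P(QR)): 37×51 by 51×80 → 37×80, cost 37·51·80 = 150960; cumulative 420240. Total 420240.
Difference: |319902 − 420240| = 100338.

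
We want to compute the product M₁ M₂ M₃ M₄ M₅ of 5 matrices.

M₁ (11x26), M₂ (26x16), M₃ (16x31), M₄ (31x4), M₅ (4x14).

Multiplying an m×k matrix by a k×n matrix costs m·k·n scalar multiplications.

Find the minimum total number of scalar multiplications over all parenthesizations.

5408

Adjacent pairs: M₁M₂ = 11·26·16 = 4576; M₂M₃ = 26·16·31 = 12896; M₃M₄ = 16·31·4 = 1984; M₄M₅ = 31·4·14 = 1736.
Length 3: M₁..M₃: k=1: 0+12896+11·26·31=21762; k=2: 4576+0+11·16·31=10032 → min 10032 | M₂..M₄: k=2: 0+1984+26·16·4=3648; k=3: 12896+0+26·31·4=16120 → min 3648 | M₃..M₅: k=3: 0+1736+16·31·14=8680; k=4: 1984+0+16·4·14=2880 → min 2880.
Length 4: M₁..M₄: k=1: 0+3648+11·26·4=4792; k=2: 4576+1984+11·16·4=7264; k=3: 10032+0+11·31·4=11396 → min 4792 | M₂..M₅: k=2: 0+2880+26·16·14=8704; k=3: 12896+1736+26·31·14=25916; k=4: 3648+0+26·4·14=5104 → min 5104.
Length 5: M₁..M₅: k=1: 0+5104+11·26·14=9108; k=2: 4576+2880+11·16·14=9920; k=3: 10032+1736+11·31·14=16542; k=4: 4792+0+11·4·14=5408 → min 5408.
Optimal order: ((M₁ (M₂ (M₃ M₄))) M₅) with cost 5408.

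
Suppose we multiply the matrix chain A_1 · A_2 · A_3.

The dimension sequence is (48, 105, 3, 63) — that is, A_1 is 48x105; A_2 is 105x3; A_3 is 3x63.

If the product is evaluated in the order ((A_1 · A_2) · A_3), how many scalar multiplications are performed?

(A_1 · A_2): 48×105 by 105×3 → 48×3, cost 48·105·3 = 15120
((A_1 · A_2) · A_3): 48×3 by 3×63 → 48×63, cost 48·3·63 = 9072; cumulative 24192
Total: 24192 scalar multiplications.

24192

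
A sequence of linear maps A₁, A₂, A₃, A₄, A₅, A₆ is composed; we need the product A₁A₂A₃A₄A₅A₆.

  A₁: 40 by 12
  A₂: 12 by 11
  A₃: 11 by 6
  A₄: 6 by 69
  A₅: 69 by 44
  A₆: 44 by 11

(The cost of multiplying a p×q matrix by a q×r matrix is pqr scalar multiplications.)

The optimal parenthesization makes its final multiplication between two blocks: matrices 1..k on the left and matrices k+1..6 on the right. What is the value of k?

3

Adjacent pairs: A₁A₂ = 40·12·11 = 5280; A₂A₃ = 12·11·6 = 792; A₃A₄ = 11·6·69 = 4554; A₄A₅ = 6·69·44 = 18216; A₅A₆ = 69·44·11 = 33396.
Length 3: A₁..A₃: k=1: 0+792+40·12·6=3672; k=2: 5280+0+40·11·6=7920 → min 3672 | A₂..A₄: k=2: 0+4554+12·11·69=13662; k=3: 792+0+12·6·69=5760 → min 5760 | A₃..A₅: k=3: 0+18216+11·6·44=21120; k=4: 4554+0+11·69·44=37950 → min 21120 | A₄..A₆: k=4: 0+33396+6·69·11=37950; k=5: 18216+0+6·44·11=21120 → min 21120.
Length 4: A₁..A₄: k=1: 0+5760+40·12·69=38880; k=2: 5280+4554+40·11·69=40194; k=3: 3672+0+40·6·69=20232 → min 20232 | A₂..A₅: k=2: 0+21120+12·11·44=26928; k=3: 792+18216+12·6·44=22176; k=4: 5760+0+12·69·44=42192 → min 22176 | A₃..A₆: k=3: 0+21120+11·6·11=21846; k=4: 4554+33396+11·69·11=46299; k=5: 21120+0+11·44·11=26444 → min 21846.
Length 5: A₁..A₅: k=1: 0+22176+40·12·44=43296; k=2: 5280+21120+40·11·44=45760; k=3: 3672+18216+40·6·44=32448; k=4: 20232+0+40·69·44=141672 → min 32448 | A₂..A₆: k=2: 0+21846+12·11·11=23298; k=3: 792+21120+12·6·11=22704; k=4: 5760+33396+12·69·11=48264; k=5: 22176+0+12·44·11=27984 → min 22704.
Top-level splits: k=1: (A₁..A₁)·(A₂..A₆) → 0+22704+40·12·11 = 27984; k=2: (A₁..A₂)·(A₃..A₆) → 5280+21846+40·11·11 = 31966; k=3: (A₁..A₃)·(A₄..A₆) → 3672+21120+40·6·11 = 27432; k=4: (A₁..A₄)·(A₅..A₆) → 20232+33396+40·69·11 = 83988; k=5: (A₁..A₅)·(A₆..A₆) → 32448+0+40·44·11 = 51808.
Best split is after A₃, i.e. k = 3.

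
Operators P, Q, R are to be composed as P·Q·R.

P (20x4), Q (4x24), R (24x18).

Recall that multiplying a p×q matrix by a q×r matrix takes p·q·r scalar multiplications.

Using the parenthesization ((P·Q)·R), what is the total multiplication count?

10560

(P·Q): 20×4 by 4×24 → 20×24, cost 20·4·24 = 1920
((P·Q)·R): 20×24 by 24×18 → 20×18, cost 20·24·18 = 8640; cumulative 10560
Total: 10560 scalar multiplications.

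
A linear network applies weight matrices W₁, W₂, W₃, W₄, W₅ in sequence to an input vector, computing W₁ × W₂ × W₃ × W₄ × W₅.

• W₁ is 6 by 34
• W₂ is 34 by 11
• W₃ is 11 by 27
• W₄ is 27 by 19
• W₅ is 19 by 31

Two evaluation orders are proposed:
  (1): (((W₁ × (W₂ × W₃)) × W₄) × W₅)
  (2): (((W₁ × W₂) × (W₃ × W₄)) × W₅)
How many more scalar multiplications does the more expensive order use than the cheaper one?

9543

Order (1) = (((W₁ × (W₂ × W₃)) × W₄) × W₅): (W₂ × W₃): 34×11 by 11×27 → 34×27, cost 34·11·27 = 10098; (W₁ × (W₂ × W₃)): 6×34 by 34×27 → 6×27, cost 6·34·27 = 5508; cumulative 15606; ((W₁ × (W₂ × W₃)) × W₄): 6×27 by 27×19 → 6×19, cost 6·27·19 = 3078; cumulative 18684; (((W₁ × (W₂ × W₃)) × W₄) × W₅): 6×19 by 19×31 → 6×31, cost 6·19·31 = 3534; cumulative 22218. Total 22218.
Order (2) = (((W₁ × W₂) × (W₃ × W₄)) × W₅): (W₁ × W₂): 6×34 by 34×11 → 6×11, cost 6·34·11 = 2244; (W₃ × W₄): 11×27 by 27×19 → 11×19, cost 11·27·19 = 5643; ((W₁ × W₂) × (W₃ × W₄)): 6×11 by 11×19 → 6×19, cost 6·11·19 = 1254; cumulative 9141; (((W₁ × W₂) × (W₃ × W₄)) × W₅): 6×19 by 19×31 → 6×31, cost 6·19·31 = 3534; cumulative 12675. Total 12675.
Difference: |22218 − 12675| = 9543.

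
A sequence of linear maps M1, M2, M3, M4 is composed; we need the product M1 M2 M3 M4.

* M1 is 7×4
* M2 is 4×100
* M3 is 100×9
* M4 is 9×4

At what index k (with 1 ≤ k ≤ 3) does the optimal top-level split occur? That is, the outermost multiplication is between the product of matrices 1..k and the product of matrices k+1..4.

1

Adjacent pairs: M1M2 = 7·4·100 = 2800; M2M3 = 4·100·9 = 3600; M3M4 = 100·9·4 = 3600.
Length 3: M1..M3: k=1: 0+3600+7·4·9=3852; k=2: 2800+0+7·100·9=9100 → min 3852 | M2..M4: k=2: 0+3600+4·100·4=5200; k=3: 3600+0+4·9·4=3744 → min 3744.
Top-level splits: k=1: (M1..M1)·(M2..M4) → 0+3744+7·4·4 = 3856; k=2: (M1..M2)·(M3..M4) → 2800+3600+7·100·4 = 9200; k=3: (M1..M3)·(M4..M4) → 3852+0+7·9·4 = 4104.
Best split is after M1, i.e. k = 1.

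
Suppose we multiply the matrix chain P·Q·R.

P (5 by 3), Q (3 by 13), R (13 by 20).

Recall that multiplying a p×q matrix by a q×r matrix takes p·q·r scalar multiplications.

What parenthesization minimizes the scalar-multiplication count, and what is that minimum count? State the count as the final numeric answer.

1080

(P·(Q·R)): cost 1080.
((P·Q)·R): cost 1495.
Optimal: (P·(Q·R)) with cost 1080.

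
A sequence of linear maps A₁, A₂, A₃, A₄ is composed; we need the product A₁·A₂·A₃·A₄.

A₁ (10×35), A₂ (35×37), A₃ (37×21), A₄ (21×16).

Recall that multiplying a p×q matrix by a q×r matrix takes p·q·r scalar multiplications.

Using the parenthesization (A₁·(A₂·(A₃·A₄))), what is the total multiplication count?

38752

(A₃·A₄): 37×21 by 21×16 → 37×16, cost 37·21·16 = 12432
(A₂·(A₃·A₄)): 35×37 by 37×16 → 35×16, cost 35·37·16 = 20720; cumulative 33152
(A₁·(A₂·(A₃·A₄))): 10×35 by 35×16 → 10×16, cost 10·35·16 = 5600; cumulative 38752
Total: 38752 scalar multiplications.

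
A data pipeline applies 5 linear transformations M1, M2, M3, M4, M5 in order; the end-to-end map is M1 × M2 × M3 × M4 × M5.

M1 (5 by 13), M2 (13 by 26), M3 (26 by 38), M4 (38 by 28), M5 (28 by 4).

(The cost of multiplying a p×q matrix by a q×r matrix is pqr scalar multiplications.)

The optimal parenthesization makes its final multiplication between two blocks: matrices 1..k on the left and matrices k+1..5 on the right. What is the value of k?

Adjacent pairs: M1M2 = 5·13·26 = 1690; M2M3 = 13·26·38 = 12844; M3M4 = 26·38·28 = 27664; M4M5 = 38·28·4 = 4256.
Length 3: M1..M3: k=1: 0+12844+5·13·38=15314; k=2: 1690+0+5·26·38=6630 → min 6630 | M2..M4: k=2: 0+27664+13·26·28=37128; k=3: 12844+0+13·38·28=26676 → min 26676 | M3..M5: k=3: 0+4256+26·38·4=8208; k=4: 27664+0+26·28·4=30576 → min 8208.
Length 4: M1..M4: k=1: 0+26676+5·13·28=28496; k=2: 1690+27664+5·26·28=32994; k=3: 6630+0+5·38·28=11950 → min 11950 | M2..M5: k=2: 0+8208+13·26·4=9560; k=3: 12844+4256+13·38·4=19076; k=4: 26676+0+13·28·4=28132 → min 9560.
Top-level splits: k=1: (M1..M1)·(M2..M5) → 0+9560+5·13·4 = 9820; k=2: (M1..M2)·(M3..M5) → 1690+8208+5·26·4 = 10418; k=3: (M1..M3)·(M4..M5) → 6630+4256+5·38·4 = 11646; k=4: (M1..M4)·(M5..M5) → 11950+0+5·28·4 = 12510.
Best split is after M1, i.e. k = 1.

1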